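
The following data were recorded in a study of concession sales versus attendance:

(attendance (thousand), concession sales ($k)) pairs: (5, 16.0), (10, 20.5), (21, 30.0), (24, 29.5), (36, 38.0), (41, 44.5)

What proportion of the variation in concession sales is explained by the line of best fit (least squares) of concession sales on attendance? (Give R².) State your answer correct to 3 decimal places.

0.986

n = 6, Σx = 137, Σy = 178.5, Σxy = 4815.5, Σx² = 4119, Σy² = 5870.75
Sxx = Σx² − (Σx)²/n = 4119 − 3128.166667 = 990.833333
Sxy = Σxy − (Σx)(Σy)/n = 4815.5 − 4075.75 = 739.75
Syy = Σy² − (Σy)²/n = 5870.75 − 5310.375 = 560.375
R² = Sxy²/(Sxx·Syy) = (739.75)²/(990.833333·560.375) = 0.985577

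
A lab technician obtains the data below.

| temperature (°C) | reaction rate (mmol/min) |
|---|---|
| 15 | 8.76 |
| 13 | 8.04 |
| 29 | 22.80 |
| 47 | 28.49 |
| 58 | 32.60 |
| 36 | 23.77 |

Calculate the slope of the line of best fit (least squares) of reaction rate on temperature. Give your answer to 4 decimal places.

n = 6, Σx = 198, Σy = 124.46, Σxy = 4982.67, Σx² = 8104
Sxx = Σx² − (Σx)²/n = 8104 − 6534 = 1570
Sxy = Σxy − (Σx)(Σy)/n = 4982.67 − 4107.18 = 875.49
b = Sxy/Sxx = 875.49/1570 = 0.557637

0.5576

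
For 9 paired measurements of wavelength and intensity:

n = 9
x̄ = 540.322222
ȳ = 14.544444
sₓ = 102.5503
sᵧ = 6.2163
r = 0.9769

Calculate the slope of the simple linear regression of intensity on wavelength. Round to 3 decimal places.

b = r · sᵧ/sₓ = 0.9769 · 6.2163/102.5503 = 0.059217

0.059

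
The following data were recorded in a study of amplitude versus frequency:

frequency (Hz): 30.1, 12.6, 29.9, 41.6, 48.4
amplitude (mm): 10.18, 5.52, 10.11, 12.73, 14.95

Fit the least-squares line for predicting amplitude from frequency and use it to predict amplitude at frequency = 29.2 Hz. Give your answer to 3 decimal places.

n = 5, Σx = 162.6, Σy = 53.49, Σxy = 1931.407, Σx² = 6031.9
Sxx = Σx² − (Σx)²/n = 6031.9 − 5287.752 = 744.148
Sxy = Σxy − (Σx)(Σy)/n = 1931.407 − 1739.4948 = 191.9122
b = Sxy/Sxx = 191.9122/744.148 = 0.257895
a = ȳ − b·x̄ = 10.698 − 0.257895·32.52 = 2.311248
ŷ(29.2) = a + b·29.2 = 2.311248 + 0.257895·29.2 = 9.841788

9.842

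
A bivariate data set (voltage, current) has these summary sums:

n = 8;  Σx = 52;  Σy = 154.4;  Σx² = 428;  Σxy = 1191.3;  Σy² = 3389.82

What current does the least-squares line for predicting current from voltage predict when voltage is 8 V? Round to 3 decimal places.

22.428

Sxx = Σx² − (Σx)²/n = 428 − 338 = 90
Sxy = Σxy − (Σx)(Σy)/n = 1191.3 − 1003.6 = 187.7
b = Sxy/Sxx = 187.7/90 = 2.085556
a = ȳ − b·x̄ = 19.3 − 2.085556·6.5 = 5.743889
ŷ(8) = a + b·8 = 5.743889 + 2.085556·8 = 22.428333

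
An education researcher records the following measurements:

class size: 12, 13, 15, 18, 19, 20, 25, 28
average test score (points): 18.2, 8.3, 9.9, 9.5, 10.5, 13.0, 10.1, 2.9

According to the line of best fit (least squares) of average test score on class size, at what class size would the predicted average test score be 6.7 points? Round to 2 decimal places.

n = 8, Σx = 150, Σy = 82.4, Σxy = 1439, Σx² = 3032
Sxx = Σx² − (Σx)²/n = 3032 − 2812.5 = 219.5
Sxy = Σxy − (Σx)(Σy)/n = 1439 − 1545 = -106
b = Sxy/Sxx = -106/219.5 = -0.482916
a = ȳ − b·x̄ = 10.3 − (-0.482916)·18.75 = 19.354670
Set a + b·x = 6.7: x = (6.7 − 19.354670) / (-0.482916) = 26.204717

26.20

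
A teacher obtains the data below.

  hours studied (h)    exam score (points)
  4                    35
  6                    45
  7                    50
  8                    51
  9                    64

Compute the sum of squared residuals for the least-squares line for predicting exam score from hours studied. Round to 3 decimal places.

n = 5, Σx = 34, Σy = 245, Σxy = 1744, Σx² = 246, Σy² = 12447
Sxx = Σx² − (Σx)²/n = 246 − 231.2 = 14.8
Sxy = Σxy − (Σx)(Σy)/n = 1744 − 1666 = 78
Syy = Σy² − (Σy)²/n = 12447 − 12005 = 442
b = Sxy/Sxx = 78/14.8 = 5.270270
SSE = Syy − b·Sxy = 442 − 5.270270·78 = 30.918919

30.919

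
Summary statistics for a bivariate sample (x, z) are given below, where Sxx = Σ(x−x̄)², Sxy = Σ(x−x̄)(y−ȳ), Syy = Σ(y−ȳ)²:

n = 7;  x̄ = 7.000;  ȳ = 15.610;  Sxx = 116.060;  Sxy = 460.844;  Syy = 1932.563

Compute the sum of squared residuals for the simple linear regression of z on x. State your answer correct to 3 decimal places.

b = Sxy/Sxx = 460.844/116.06 = 3.970739
SSE = Syy − b·Sxy = 1932.563 − 3.970739·460.844 = 102.671631

102.672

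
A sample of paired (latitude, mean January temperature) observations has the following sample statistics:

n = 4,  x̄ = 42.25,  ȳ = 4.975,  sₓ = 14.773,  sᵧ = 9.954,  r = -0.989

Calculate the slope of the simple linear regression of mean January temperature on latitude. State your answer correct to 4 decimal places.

-0.6664

b = r · sᵧ/sₓ = -0.989 · 9.954/14.773 = -0.666385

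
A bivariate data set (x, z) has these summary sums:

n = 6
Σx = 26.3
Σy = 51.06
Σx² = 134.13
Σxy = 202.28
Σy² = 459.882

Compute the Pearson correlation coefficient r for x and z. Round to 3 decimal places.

-0.985

Sxx = Σx² − (Σx)²/n = 134.13 − 115.281667 = 18.848333
Sxy = Σxy − (Σx)(Σy)/n = 202.28 − 223.813 = -21.533
Syy = Σy² − (Σy)²/n = 459.882 − 434.5206 = 25.3614
r = Sxy/√(Sxx·Syy) = -21.533/√(478.020121) = -21.533/21.863671 = -0.984876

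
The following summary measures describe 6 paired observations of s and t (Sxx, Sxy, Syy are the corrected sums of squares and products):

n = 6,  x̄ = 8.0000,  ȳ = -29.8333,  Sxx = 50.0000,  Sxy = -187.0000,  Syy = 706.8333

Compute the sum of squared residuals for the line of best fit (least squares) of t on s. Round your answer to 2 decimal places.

7.45

b = Sxy/Sxx = -187/50 = -3.74
SSE = Syy − b·Sxy = 706.8333 − (-3.74)·(-187) = 7.4533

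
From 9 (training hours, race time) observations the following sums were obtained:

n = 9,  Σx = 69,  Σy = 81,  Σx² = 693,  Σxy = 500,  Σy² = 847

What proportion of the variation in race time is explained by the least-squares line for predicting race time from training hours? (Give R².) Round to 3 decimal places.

0.757

Sxx = Σx² − (Σx)²/n = 693 − 529 = 164
Sxy = Σxy − (Σx)(Σy)/n = 500 − 621 = -121
Syy = Σy² − (Σy)²/n = 847 − 729 = 118
R² = Sxy²/(Sxx·Syy) = (-121)²/(164·118) = 0.756563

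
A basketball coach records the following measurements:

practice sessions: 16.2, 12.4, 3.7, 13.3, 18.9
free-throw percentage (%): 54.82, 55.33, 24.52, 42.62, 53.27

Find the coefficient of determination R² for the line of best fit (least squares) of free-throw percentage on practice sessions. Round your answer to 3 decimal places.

n = 5, Σx = 64.5, Σy = 230.56, Σxy = 3238.549, Σx² = 963.99, Σy² = 11322.029
Sxx = Σx² − (Σx)²/n = 963.99 − 832.05 = 131.94
Sxy = Σxy − (Σx)(Σy)/n = 3238.549 − 2974.224 = 264.325
Syy = Σy² − (Σy)²/n = 11322.029 − 10631.58272 = 690.44628
R² = Sxy²/(Sxx·Syy) = (264.325)²/(131.94·690.44628) = 0.766955

0.767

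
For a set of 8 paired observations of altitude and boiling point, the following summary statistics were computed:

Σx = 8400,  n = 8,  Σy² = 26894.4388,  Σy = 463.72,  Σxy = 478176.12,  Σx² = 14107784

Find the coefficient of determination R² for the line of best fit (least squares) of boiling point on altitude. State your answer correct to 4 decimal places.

0.9667

Sxx = Σx² − (Σx)²/n = 14107784 − 8820000 = 5287784
Sxy = Σxy − (Σx)(Σy)/n = 478176.12 − 486906 = -8729.88
Syy = Σy² − (Σy)²/n = 26894.4388 − 26879.5298 = 14.909
R² = Sxy²/(Sxx·Syy) = (-8729.88)²/(5287784·14.909) = 0.966706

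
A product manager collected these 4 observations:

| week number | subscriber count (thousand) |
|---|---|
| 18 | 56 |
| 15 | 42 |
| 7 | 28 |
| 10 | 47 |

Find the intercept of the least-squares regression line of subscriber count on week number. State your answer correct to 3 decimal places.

19.021

n = 4, Σx = 50, Σy = 173, Σxy = 2304, Σx² = 698
Sxx = Σx² − (Σx)²/n = 698 − 625 = 73
Sxy = Σxy − (Σx)(Σy)/n = 2304 − 2162.5 = 141.5
b = Sxy/Sxx = 141.5/73 = 1.938356
a = ȳ − b·x̄ = 43.25 − 1.938356·12.5 = 19.020548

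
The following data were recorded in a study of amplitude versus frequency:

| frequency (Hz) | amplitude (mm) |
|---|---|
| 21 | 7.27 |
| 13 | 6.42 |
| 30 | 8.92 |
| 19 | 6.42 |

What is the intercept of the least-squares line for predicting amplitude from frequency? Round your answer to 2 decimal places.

4.00

n = 4, Σx = 83, Σy = 29.03, Σxy = 625.71, Σx² = 1871
Sxx = Σx² − (Σx)²/n = 1871 − 1722.25 = 148.75
Sxy = Σxy − (Σx)(Σy)/n = 625.71 − 602.3725 = 23.3375
b = Sxy/Sxx = 23.3375/148.75 = 0.156891
a = ȳ − b·x̄ = 7.2575 − 0.156891·20.75 = 4.002017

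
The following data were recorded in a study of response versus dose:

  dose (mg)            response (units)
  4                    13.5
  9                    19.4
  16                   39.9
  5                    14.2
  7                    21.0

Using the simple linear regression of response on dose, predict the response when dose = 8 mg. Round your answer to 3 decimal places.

21.161

n = 5, Σx = 41, Σy = 108, Σxy = 1085, Σx² = 427
Sxx = Σx² − (Σx)²/n = 427 − 336.2 = 90.8
Sxy = Σxy − (Σx)(Σy)/n = 1085 − 885.6 = 199.4
b = Sxy/Sxx = 199.4/90.8 = 2.196035
a = ȳ − b·x̄ = 21.6 − 2.196035·8.2 = 3.592511
ŷ(8) = a + b·8 = 3.592511 + 2.196035·8 = 21.160793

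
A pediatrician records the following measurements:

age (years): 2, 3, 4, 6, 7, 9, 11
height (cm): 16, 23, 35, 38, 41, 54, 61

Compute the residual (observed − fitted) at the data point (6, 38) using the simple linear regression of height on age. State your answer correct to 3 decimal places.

-0.286

n = 7, Σx = 42, Σy = 268, Σxy = 1913, Σx² = 316
Sxx = Σx² − (Σx)²/n = 316 − 252 = 64
Sxy = Σxy − (Σx)(Σy)/n = 1913 − 1608 = 305
b = Sxy/Sxx = 305/64 = 4.765625
a = ȳ − b·x̄ = 38.285714 − 4.765625·6 = 9.691964
ŷ(6) = 9.691964 + 4.765625·6 = 38.285714
residual = y − ŷ = 38 − 38.285714 = -0.285714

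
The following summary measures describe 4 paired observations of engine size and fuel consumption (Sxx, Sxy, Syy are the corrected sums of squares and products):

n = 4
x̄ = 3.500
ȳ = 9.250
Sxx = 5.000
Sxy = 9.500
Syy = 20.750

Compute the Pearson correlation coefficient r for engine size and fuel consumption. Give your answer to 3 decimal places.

0.933

r = Sxy/√(Sxx·Syy) = 9.5/√(103.75) = 9.5/10.185774 = 0.932673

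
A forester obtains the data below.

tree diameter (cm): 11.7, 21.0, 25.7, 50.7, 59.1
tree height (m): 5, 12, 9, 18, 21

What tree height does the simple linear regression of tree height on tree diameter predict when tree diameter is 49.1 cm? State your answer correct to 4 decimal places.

n = 5, Σx = 168.2, Σy = 65, Σxy = 2695.5, Σx² = 7301.68
Sxx = Σx² − (Σx)²/n = 7301.68 − 5658.248 = 1643.432
Sxy = Σxy − (Σx)(Σy)/n = 2695.5 − 2186.6 = 508.9
b = Sxy/Sxx = 508.9/1643.432 = 0.309657
a = ȳ − b·x̄ = 13 − 0.309657·33.64 = 2.583143
ŷ(49.1) = a + b·49.1 = 2.583143 + 0.309657·49.1 = 17.787295

17.7873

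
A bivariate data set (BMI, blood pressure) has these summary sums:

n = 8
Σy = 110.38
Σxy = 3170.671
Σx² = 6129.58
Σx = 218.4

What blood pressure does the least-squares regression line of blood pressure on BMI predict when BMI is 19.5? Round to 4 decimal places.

Sxx = Σx² − (Σx)²/n = 6129.58 − 5962.32 = 167.26
Sxy = Σxy − (Σx)(Σy)/n = 3170.671 − 3013.374 = 157.297
b = Sxy/Sxx = 157.297/167.26 = 0.940434
a = ȳ − b·x̄ = 13.7975 − 0.940434·27.3 = -11.876350
ŷ(19.5) = a + b·19.5 = -11.876350 + 0.940434·19.5 = 6.462114

6.4621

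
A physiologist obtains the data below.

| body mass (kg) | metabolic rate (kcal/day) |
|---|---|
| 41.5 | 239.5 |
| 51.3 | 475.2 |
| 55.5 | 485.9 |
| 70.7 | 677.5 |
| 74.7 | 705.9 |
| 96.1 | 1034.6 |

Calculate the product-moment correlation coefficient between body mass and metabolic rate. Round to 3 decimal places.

0.991

n = 6, Σx = 389.8, Σy = 3618.6, Σxy = 261339.5, Σx² = 27247.98, Σy² = 2546972.32
Sxx = Σx² − (Σx)²/n = 27247.98 − 25324.006667 = 1923.973333
Sxy = Σxy − (Σx)(Σy)/n = 261339.5 − 235088.38 = 26251.12
Syy = Σy² − (Σy)²/n = 2546972.32 − 2182377.66 = 364594.66
r = Sxy/√(Sxx·Syy) = 26251.12/√(701470403.315733) = 26251.12/26485.286544 = 0.991159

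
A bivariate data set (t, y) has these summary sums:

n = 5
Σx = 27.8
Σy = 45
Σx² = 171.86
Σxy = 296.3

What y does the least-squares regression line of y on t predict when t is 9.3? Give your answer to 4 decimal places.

18.9707

Sxx = Σx² − (Σx)²/n = 171.86 − 154.568 = 17.292
Sxy = Σxy − (Σx)(Σy)/n = 296.3 − 250.2 = 46.1
b = Sxy/Sxx = 46.1/17.292 = 2.665973
a = ȳ − b·x̄ = 9 − 2.665973·5.56 = -5.822808
ŷ(9.3) = a + b·9.3 = -5.822808 + 2.665973·9.3 = 18.970738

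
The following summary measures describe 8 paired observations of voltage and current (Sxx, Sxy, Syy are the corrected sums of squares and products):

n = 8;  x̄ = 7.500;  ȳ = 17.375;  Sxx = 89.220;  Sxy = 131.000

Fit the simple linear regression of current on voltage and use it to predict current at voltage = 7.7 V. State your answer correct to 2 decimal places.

b = Sxy/Sxx = 131/89.22 = 1.468281
a = ȳ − b·x̄ = 17.375 − 1.468281·7.5 = 6.362895
ŷ(7.7) = a + b·7.7 = 6.362895 + 1.468281·7.7 = 17.668656

17.67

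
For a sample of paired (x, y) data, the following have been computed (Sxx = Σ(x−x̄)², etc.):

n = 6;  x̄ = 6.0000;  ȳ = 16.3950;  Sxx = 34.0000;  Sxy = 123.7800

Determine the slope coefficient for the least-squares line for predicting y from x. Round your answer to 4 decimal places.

3.6406

b = Sxy/Sxx = 123.78/34 = 3.640588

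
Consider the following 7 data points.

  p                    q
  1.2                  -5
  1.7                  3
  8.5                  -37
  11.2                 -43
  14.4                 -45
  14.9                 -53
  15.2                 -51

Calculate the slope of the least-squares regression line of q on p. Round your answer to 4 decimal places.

-3.6291

n = 7, Σx = 67.1, Σy = -231, Σxy = -3009.9, Σx² = 862.43
Sxx = Σx² − (Σx)²/n = 862.43 − 643.201429 = 219.228571
Sxy = Σxy − (Σx)(Σy)/n = -3009.9 − (-2214.3) = -795.6
b = Sxy/Sxx = -795.6/219.228571 = -3.629089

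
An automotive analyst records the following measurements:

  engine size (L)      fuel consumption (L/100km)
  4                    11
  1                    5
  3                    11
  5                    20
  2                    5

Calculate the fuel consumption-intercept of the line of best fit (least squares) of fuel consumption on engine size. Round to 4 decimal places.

n = 5, Σx = 15, Σy = 52, Σxy = 192, Σx² = 55
Sxx = Σx² − (Σx)²/n = 55 − 45 = 10
Sxy = Σxy − (Σx)(Σy)/n = 192 − 156 = 36
b = Sxy/Sxx = 36/10 = 3.6
a = ȳ − b·x̄ = 10.4 − 3.6·3 = -0.4

-0.4000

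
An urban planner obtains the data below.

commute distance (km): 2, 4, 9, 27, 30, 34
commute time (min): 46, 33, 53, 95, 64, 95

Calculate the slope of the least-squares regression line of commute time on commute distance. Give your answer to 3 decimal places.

1.576

n = 6, Σx = 106, Σy = 386, Σxy = 8416, Σx² = 2886
Sxx = Σx² − (Σx)²/n = 2886 − 1872.666667 = 1013.333333
Sxy = Σxy − (Σx)(Σy)/n = 8416 − 6819.333333 = 1596.666667
b = Sxy/Sxx = 1596.666667/1013.333333 = 1.575658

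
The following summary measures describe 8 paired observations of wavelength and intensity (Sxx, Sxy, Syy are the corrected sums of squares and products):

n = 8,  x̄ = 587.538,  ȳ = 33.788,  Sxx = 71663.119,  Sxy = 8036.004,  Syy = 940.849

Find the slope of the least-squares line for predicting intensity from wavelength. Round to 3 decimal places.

b = Sxy/Sxx = 8036.004/71663.119 = 0.112136

0.112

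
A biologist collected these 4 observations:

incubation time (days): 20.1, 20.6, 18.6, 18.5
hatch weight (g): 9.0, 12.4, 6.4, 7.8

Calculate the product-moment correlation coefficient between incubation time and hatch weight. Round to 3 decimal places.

0.891

n = 4, Σx = 77.8, Σy = 35.6, Σxy = 699.68, Σx² = 1516.58, Σy² = 336.56
Sxx = Σx² − (Σx)²/n = 1516.58 − 1513.21 = 3.37
Sxy = Σxy − (Σx)(Σy)/n = 699.68 − 692.42 = 7.26
Syy = Σy² − (Σy)²/n = 336.56 − 316.84 = 19.72
r = Sxy/√(Sxx·Syy) = 7.26/√(66.4564) = 7.26/8.152079 = 0.890570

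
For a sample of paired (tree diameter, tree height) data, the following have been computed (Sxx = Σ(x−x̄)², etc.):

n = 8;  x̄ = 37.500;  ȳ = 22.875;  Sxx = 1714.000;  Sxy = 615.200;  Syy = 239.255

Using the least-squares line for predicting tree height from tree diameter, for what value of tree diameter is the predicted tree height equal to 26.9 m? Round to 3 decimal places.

b = Sxy/Sxx = 615.2/1714 = 0.358926
a = ȳ − b·x̄ = 22.875 − 0.358926·37.5 = 9.415257
Set a + b·x = 26.9: x = (26.9 − 9.415257) / 0.358926 = 48.713995

48.714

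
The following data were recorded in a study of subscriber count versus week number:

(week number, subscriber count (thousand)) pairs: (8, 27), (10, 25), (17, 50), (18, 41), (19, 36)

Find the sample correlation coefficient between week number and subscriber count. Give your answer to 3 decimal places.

n = 5, Σx = 72, Σy = 179, Σxy = 2738, Σx² = 1138, Σy² = 6831
Sxx = Σx² − (Σx)²/n = 1138 − 1036.8 = 101.2
Sxy = Σxy − (Σx)(Σy)/n = 2738 − 2577.6 = 160.4
Syy = Σy² − (Σy)²/n = 6831 − 6408.2 = 422.8
r = Sxy/√(Sxx·Syy) = 160.4/√(42787.36) = 160.4/206.851058 = 0.775437

0.775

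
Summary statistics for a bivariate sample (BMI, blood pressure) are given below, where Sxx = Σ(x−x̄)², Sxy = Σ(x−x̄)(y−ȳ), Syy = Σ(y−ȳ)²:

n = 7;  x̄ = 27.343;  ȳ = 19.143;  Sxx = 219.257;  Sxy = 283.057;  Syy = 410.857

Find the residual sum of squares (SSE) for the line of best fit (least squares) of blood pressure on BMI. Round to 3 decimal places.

b = Sxy/Sxx = 283.057/219.257 = 1.290983
SSE = Syy − b·Sxy = 410.857 − 1.290983·283.057 = 45.435302

45.435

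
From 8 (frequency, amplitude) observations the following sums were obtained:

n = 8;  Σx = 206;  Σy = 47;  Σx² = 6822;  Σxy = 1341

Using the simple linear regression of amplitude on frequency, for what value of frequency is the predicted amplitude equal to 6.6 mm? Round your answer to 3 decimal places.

34.164

Sxx = Σx² − (Σx)²/n = 6822 − 5304.5 = 1517.5
Sxy = Σxy − (Σx)(Σy)/n = 1341 − 1210.25 = 130.75
b = Sxy/Sxx = 130.75/1517.5 = 0.086161
a = ȳ − b·x̄ = 5.875 − 0.086161·25.75 = 3.656343
Set a + b·x = 6.6: x = (6.6 − 3.656343) / 0.086161 = 34.164436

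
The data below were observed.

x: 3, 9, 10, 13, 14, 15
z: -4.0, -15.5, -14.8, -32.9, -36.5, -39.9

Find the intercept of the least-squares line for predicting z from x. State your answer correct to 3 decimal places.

9.488

n = 6, Σx = 64, Σy = -143.6, Σxy = -1836.7, Σx² = 780
Sxx = Σx² − (Σx)²/n = 780 − 682.666667 = 97.333333
Sxy = Σxy − (Σx)(Σy)/n = -1836.7 − (-1531.733333) = -304.966667
b = Sxy/Sxx = -304.966667/97.333333 = -3.133219
a = ȳ − b·x̄ = -23.933333 − (-3.133219)·10.666667 = 9.487671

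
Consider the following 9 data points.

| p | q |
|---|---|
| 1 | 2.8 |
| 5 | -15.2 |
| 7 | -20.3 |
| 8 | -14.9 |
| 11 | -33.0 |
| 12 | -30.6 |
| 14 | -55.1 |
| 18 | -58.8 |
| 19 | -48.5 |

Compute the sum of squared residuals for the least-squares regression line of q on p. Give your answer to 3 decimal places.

375.161

n = 9, Σx = 95, Σy = -273.6, Σxy = -3816, Σx² = 1285, Σy² = 11744.04
Sxx = Σx² − (Σx)²/n = 1285 − 1002.777778 = 282.222222
Sxy = Σxy − (Σx)(Σy)/n = -3816 − (-2888) = -928
Syy = Σy² − (Σy)²/n = 11744.04 − 8317.44 = 3426.6
b = Sxy/Sxx = -928/282.222222 = -3.288189
SSE = Syy − b·Sxy = 3426.6 − (-3.288189)·(-928) = 375.160630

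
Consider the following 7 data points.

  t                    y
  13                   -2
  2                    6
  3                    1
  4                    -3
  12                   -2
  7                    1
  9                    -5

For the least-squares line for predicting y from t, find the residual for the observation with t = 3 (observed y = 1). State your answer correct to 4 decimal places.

n = 7, Σx = 50, Σy = -4, Σxy = -85, Σx² = 472
Sxx = Σx² − (Σx)²/n = 472 − 357.142857 = 114.857143
Sxy = Σxy − (Σx)(Σy)/n = -85 − (-28.571429) = -56.428571
b = Sxy/Sxx = -56.428571/114.857143 = -0.491294
a = ȳ − b·x̄ = -0.571429 − (-0.491294)·7.142857 = 2.937811
ŷ(3) = 2.937811 + (-0.491294)·3 = 1.463930
residual = y − ŷ = 1 − 1.463930 = -0.463930

-0.4639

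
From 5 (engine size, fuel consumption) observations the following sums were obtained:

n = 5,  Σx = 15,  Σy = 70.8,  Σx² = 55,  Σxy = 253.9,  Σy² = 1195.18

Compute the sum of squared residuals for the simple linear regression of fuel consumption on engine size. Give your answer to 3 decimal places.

20.427

Sxx = Σx² − (Σx)²/n = 55 − 45 = 10
Sxy = Σxy − (Σx)(Σy)/n = 253.9 − 212.4 = 41.5
Syy = Σy² − (Σy)²/n = 1195.18 − 1002.528 = 192.652
b = Sxy/Sxx = 41.5/10 = 4.15
SSE = Syy − b·Sxy = 192.652 − 4.15·41.5 = 20.427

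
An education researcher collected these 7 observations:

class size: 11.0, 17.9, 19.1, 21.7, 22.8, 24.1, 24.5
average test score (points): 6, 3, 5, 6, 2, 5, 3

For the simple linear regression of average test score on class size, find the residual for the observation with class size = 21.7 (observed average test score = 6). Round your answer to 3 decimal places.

1.942

n = 7, Σx = 141.1, Σy = 30, Σxy = 585, Σx² = 2978.01
Sxx = Σx² − (Σx)²/n = 2978.01 − 2844.172857 = 133.837143
Sxy = Σxy − (Σx)(Σy)/n = 585 − 604.714286 = -19.714286
b = Sxy/Sxx = -19.714286/133.837143 = -0.147301
a = ȳ − b·x̄ = 4.285714 − (-0.147301)·20.157143 = 7.254873
ŷ(21.7) = 7.254873 + (-0.147301)·21.7 = 4.058451
residual = y − ŷ = 6 − 4.058451 = 1.941549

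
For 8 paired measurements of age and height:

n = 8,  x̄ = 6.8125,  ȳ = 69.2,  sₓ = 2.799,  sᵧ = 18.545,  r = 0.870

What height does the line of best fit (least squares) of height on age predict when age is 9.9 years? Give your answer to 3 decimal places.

86.997

b = r · sᵧ/sₓ = 0.87 · 18.545/2.799 = 5.764255
a = ȳ − b·x̄ = 69.2 − 5.764255·6.8125 = 29.931012
ŷ(9.9) = a + b·9.9 = 29.931012 + 5.764255·9.9 = 86.997138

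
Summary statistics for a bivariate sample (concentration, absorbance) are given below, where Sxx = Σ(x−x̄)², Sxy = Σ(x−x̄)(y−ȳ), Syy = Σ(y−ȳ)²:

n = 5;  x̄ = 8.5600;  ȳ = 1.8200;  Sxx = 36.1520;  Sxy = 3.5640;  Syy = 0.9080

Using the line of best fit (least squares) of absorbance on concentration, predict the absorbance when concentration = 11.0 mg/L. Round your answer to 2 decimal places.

2.06

b = Sxy/Sxx = 3.564/36.152 = 0.098584
a = ȳ − b·x̄ = 1.82 − 0.098584·8.56 = 0.976123
ŷ(11.0) = a + b·11.0 = 0.976123 + 0.098584·11 = 2.060544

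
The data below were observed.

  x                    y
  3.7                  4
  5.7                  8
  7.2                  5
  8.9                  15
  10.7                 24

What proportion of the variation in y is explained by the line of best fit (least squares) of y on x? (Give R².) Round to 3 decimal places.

n = 5, Σx = 36.2, Σy = 56, Σxy = 486.7, Σx² = 291.72, Σy² = 906
Sxx = Σx² − (Σx)²/n = 291.72 − 262.088 = 29.632
Sxy = Σxy − (Σx)(Σy)/n = 486.7 − 405.44 = 81.26
Syy = Σy² − (Σy)²/n = 906 − 627.2 = 278.8
R² = Sxy²/(Sxx·Syy) = (81.26)²/(29.632·278.8) = 0.799282

0.799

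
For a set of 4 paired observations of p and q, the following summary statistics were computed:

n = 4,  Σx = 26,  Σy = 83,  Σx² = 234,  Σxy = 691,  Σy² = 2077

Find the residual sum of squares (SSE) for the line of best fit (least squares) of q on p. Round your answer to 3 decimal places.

Sxx = Σx² − (Σx)²/n = 234 − 169 = 65
Sxy = Σxy − (Σx)(Σy)/n = 691 − 539.5 = 151.5
Syy = Σy² − (Σy)²/n = 2077 − 1722.25 = 354.75
b = Sxy/Sxx = 151.5/65 = 2.330769
SSE = Syy − b·Sxy = 354.75 − 2.330769·151.5 = 1.638462

1.638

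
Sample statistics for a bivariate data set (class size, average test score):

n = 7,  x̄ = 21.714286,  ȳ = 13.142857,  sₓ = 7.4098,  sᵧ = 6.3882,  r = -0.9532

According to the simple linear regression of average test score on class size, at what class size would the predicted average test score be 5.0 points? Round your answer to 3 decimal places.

31.623

b = r · sᵧ/sₓ = -0.9532 · 6.3882/7.4098 = -0.821781
a = ȳ − b·x̄ = 13.142857 − (-0.821781)·21.714286 = 30.987243
Set a + b·x = 5.0: x = (5.0 − 30.987243) / (-0.821781) = 31.623079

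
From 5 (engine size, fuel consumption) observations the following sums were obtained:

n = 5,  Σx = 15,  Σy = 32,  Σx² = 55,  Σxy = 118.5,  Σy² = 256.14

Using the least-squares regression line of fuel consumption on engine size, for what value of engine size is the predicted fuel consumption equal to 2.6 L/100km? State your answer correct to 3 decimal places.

Sxx = Σx² − (Σx)²/n = 55 − 45 = 10
Sxy = Σxy − (Σx)(Σy)/n = 118.5 − 96 = 22.5
b = Sxy/Sxx = 22.5/10 = 2.25
a = ȳ − b·x̄ = 6.4 − 2.25·3 = -0.35
Set a + b·x = 2.6: x = (2.6 − (-0.35)) / 2.25 = 1.311111

1.311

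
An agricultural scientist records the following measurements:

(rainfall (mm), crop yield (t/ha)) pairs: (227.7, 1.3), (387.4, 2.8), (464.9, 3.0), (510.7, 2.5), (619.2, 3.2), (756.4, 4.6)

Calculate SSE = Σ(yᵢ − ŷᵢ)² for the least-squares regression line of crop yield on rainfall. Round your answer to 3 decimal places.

n = 6, Σx = 2966.3, Σy = 17.4, Σxy = 9513.06, Σx² = 1634422.15, Σy² = 56.18
Sxx = Σx² − (Σx)²/n = 1634422.15 − 1466489.281667 = 167932.868333
Sxy = Σxy − (Σx)(Σy)/n = 9513.06 − 8602.27 = 910.79
Syy = Σy² − (Σy)²/n = 56.18 − 50.46 = 5.72
b = Sxy/Sxx = 910.79/167932.868333 = 0.005424
SSE = Syy − b·Sxy = 5.72 − 0.005424·910.79 = 0.780297

0.780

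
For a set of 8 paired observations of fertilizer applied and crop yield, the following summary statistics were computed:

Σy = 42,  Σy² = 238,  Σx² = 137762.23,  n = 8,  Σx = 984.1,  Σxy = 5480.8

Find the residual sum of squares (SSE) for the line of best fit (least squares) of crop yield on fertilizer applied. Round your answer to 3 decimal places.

Sxx = Σx² − (Σx)²/n = 137762.23 − 121056.60125 = 16705.62875
Sxy = Σxy − (Σx)(Σy)/n = 5480.8 − 5166.525 = 314.275
Syy = Σy² − (Σy)²/n = 238 − 220.5 = 17.5
b = Sxy/Sxx = 314.275/16705.62875 = 0.018813
SSE = Syy − b·Sxy = 17.5 − 0.018813·314.275 = 11.587695

11.588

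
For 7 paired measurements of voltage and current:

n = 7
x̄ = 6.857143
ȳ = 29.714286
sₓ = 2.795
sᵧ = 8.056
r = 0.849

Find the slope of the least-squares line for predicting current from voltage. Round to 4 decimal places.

2.4471

b = r · sᵧ/sₓ = 0.849 · 8.056/2.795 = 2.447064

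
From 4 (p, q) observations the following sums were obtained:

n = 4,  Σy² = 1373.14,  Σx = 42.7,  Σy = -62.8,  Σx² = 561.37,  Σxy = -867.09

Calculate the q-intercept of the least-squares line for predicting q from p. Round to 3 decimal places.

Sxx = Σx² − (Σx)²/n = 561.37 − 455.8225 = 105.5475
Sxy = Σxy − (Σx)(Σy)/n = -867.09 − (-670.39) = -196.7
b = Sxy/Sxx = -196.7/105.5475 = -1.863616
a = ȳ − b·x̄ = -15.7 − (-1.863616)·10.675 = 4.194100

4.194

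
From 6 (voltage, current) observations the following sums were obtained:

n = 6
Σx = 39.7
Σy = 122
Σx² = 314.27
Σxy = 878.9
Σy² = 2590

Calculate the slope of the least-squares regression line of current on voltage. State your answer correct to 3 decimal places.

Sxx = Σx² − (Σx)²/n = 314.27 − 262.681667 = 51.588333
Sxy = Σxy − (Σx)(Σy)/n = 878.9 − 807.233333 = 71.666667
b = Sxy/Sxx = 71.666667/51.588333 = 1.389203

1.389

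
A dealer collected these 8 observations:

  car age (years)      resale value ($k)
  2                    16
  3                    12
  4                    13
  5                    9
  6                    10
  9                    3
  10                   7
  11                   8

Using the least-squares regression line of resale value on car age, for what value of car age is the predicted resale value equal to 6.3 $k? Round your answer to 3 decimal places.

n = 8, Σx = 50, Σy = 78, Σxy = 410, Σx² = 392
Sxx = Σx² − (Σx)²/n = 392 − 312.5 = 79.5
Sxy = Σxy − (Σx)(Σy)/n = 410 − 487.5 = -77.5
b = Sxy/Sxx = -77.5/79.5 = -0.974843
a = ȳ − b·x̄ = 9.75 − (-0.974843)·6.25 = 15.842767
Set a + b·x = 6.3: x = (6.3 − 15.842767) / (-0.974843) = 9.789032

9.789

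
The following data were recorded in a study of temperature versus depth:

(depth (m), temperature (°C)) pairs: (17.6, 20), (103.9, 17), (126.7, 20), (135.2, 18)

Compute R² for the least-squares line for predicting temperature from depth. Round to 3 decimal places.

0.180

n = 4, Σx = 383.4, Σy = 75, Σxy = 7085.9, Σx² = 45436.9, Σy² = 1413
Sxx = Σx² − (Σx)²/n = 45436.9 − 36748.89 = 8688.01
Sxy = Σxy − (Σx)(Σy)/n = 7085.9 − 7188.75 = -102.85
Syy = Σy² − (Σy)²/n = 1413 − 1406.25 = 6.75
R² = Sxy²/(Sxx·Syy) = (-102.85)²/(8688.01·6.75) = 0.180378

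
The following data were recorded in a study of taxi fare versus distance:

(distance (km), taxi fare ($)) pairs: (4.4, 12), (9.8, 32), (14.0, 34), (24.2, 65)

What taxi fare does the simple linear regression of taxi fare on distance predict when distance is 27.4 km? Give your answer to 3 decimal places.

72.559

n = 4, Σx = 52.4, Σy = 143, Σxy = 2415.4, Σx² = 897.04
Sxx = Σx² − (Σx)²/n = 897.04 − 686.44 = 210.6
Sxy = Σxy − (Σx)(Σy)/n = 2415.4 − 1873.3 = 542.1
b = Sxy/Sxx = 542.1/210.6 = 2.574074
a = ȳ − b·x̄ = 35.75 − 2.574074·13.1 = 2.029630
ŷ(27.4) = a + b·27.4 = 2.029630 + 2.574074·27.4 = 72.559259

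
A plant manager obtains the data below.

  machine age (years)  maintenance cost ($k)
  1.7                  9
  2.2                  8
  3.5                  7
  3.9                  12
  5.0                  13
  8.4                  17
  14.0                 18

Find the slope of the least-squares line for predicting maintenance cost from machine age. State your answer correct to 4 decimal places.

0.8830

n = 7, Σx = 38.7, Σy = 84, Σxy = 564, Σx² = 326.75
Sxx = Σx² − (Σx)²/n = 326.75 − 213.955714 = 112.794286
Sxy = Σxy − (Σx)(Σy)/n = 564 − 464.4 = 99.6
b = Sxy/Sxx = 99.6/112.794286 = 0.883023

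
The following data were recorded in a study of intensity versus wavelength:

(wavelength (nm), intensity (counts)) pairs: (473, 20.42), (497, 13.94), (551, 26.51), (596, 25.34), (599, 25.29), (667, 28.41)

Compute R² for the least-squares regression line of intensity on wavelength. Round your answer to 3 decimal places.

n = 6, Σx = 3383, Σy = 139.91, Σxy = 80394.67, Σx² = 1933245, Σy² = 3402.9079
Sxx = Σx² − (Σx)²/n = 1933245 − 1907448.166667 = 25796.833333
Sxy = Σxy − (Σx)(Σy)/n = 80394.67 − 78885.921667 = 1508.748333
Syy = Σy² − (Σy)²/n = 3402.9079 − 3262.468017 = 140.439883
R² = Sxy²/(Sxx·Syy) = (1508.748333)²/(25796.833333·140.439883) = 0.628314

0.628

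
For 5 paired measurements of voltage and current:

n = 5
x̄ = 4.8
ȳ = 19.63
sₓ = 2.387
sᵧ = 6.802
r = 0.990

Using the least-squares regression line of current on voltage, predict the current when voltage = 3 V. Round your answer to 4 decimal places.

b = r · sᵧ/sₓ = 0.99 · 6.802/2.387 = 2.821106
a = ȳ − b·x̄ = 19.63 − 2.821106·4.8 = 6.088691
ŷ(3) = a + b·3 = 6.088691 + 2.821106·3 = 14.552009

14.5520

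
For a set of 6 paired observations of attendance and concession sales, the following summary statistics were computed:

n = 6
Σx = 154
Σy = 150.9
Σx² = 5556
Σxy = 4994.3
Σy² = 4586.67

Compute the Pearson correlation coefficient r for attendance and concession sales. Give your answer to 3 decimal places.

Sxx = Σx² − (Σx)²/n = 5556 − 3952.666667 = 1603.333333
Sxy = Σxy − (Σx)(Σy)/n = 4994.3 − 3873.1 = 1121.2
Syy = Σy² − (Σy)²/n = 4586.67 − 3795.135 = 791.535
r = Sxy/√(Sxx·Syy) = 1121.2/√(1269094.45) = 1121.2/1126.540922 = 0.995259

0.995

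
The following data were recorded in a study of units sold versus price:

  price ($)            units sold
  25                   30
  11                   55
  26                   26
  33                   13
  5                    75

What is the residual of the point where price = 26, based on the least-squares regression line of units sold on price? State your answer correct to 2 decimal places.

-0.98

n = 5, Σx = 100, Σy = 199, Σxy = 2835, Σx² = 2536
Sxx = Σx² − (Σx)²/n = 2536 − 2000 = 536
Sxy = Σxy − (Σx)(Σy)/n = 2835 − 3980 = -1145
b = Sxy/Sxx = -1145/536 = -2.136194
a = ȳ − b·x̄ = 39.8 − (-2.136194)·20 = 82.523881
ŷ(26) = 82.523881 + (-2.136194)·26 = 26.982836
residual = y − ŷ = 26 − 26.982836 = -0.982836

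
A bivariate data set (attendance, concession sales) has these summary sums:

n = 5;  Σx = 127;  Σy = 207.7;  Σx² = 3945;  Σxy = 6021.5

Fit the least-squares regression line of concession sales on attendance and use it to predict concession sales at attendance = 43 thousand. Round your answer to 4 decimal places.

Sxx = Σx² − (Σx)²/n = 3945 − 3225.8 = 719.2
Sxy = Σxy − (Σx)(Σy)/n = 6021.5 − 5275.58 = 745.92
b = Sxy/Sxx = 745.92/719.2 = 1.037152
a = ȳ − b·x̄ = 41.54 − 1.037152·25.4 = 15.196329
ŷ(43) = a + b·43 = 15.196329 + 1.037152·43 = 59.793882

59.7939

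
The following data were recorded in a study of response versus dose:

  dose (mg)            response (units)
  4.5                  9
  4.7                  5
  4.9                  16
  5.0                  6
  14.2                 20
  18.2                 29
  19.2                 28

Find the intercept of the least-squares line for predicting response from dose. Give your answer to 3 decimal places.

n = 7, Σx = 70.7, Σy = 113, Σxy = 1521.8, Σx² = 992.87
Sxx = Σx² − (Σx)²/n = 992.87 − 714.07 = 278.8
Sxy = Σxy − (Σx)(Σy)/n = 1521.8 − 1141.3 = 380.5
b = Sxy/Sxx = 380.5/278.8 = 1.364778
a = ȳ − b·x̄ = 16.142857 − 1.364778·10.1 = 2.358603

2.359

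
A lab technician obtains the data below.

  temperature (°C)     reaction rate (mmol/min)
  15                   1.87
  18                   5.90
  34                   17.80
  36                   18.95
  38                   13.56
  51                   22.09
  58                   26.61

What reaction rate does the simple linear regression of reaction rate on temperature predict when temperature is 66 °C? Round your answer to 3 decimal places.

31.473

n = 7, Σx = 250, Σy = 106.78, Σxy = 4606.9, Σx² = 10410
Sxx = Σx² − (Σx)²/n = 10410 − 8928.571429 = 1481.428571
Sxy = Σxy − (Σx)(Σy)/n = 4606.9 − 3813.571429 = 793.328571
b = Sxy/Sxx = 793.328571/1481.428571 = 0.535516
a = ȳ − b·x̄ = 15.254286 − 0.535516·35.714286 = -3.871283
ŷ(66) = a + b·66 = -3.871283 + 0.535516·66 = 31.472768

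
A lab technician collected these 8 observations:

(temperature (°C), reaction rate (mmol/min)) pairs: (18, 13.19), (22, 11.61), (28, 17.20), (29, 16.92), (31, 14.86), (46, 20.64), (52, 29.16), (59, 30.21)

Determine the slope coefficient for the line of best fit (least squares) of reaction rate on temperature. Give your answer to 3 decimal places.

n = 8, Σx = 285, Σy = 153.79, Σxy = 6173.93, Σx² = 11695
Sxx = Σx² − (Σx)²/n = 11695 − 10153.125 = 1541.875
Sxy = Σxy − (Σx)(Σy)/n = 6173.93 − 5478.76875 = 695.16125
b = Sxy/Sxx = 695.16125/1541.875 = 0.450854

0.451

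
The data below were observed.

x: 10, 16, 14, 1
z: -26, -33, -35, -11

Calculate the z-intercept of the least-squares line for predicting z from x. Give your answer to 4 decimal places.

n = 4, Σx = 41, Σy = -105, Σxy = -1289, Σx² = 553
Sxx = Σx² − (Σx)²/n = 553 − 420.25 = 132.75
Sxy = Σxy − (Σx)(Σy)/n = -1289 − (-1076.25) = -212.75
b = Sxy/Sxx = -212.75/132.75 = -1.602637
a = ȳ − b·x̄ = -26.25 − (-1.602637)·10.25 = -9.822976

-9.8230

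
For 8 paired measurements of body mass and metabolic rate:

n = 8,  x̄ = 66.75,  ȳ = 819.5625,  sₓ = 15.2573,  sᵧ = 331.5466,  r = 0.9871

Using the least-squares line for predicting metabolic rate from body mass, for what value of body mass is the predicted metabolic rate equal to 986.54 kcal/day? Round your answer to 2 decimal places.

b = r · sᵧ/sₓ = 0.9871 · 331.5466/15.2573 = 21.450037
a = ȳ − b·x̄ = 819.5625 − 21.450037·66.75 = -612.227467
Set a + b·x = 986.54: x = (986.54 − (-612.227467)) / 21.450037 = 74.534485

74.53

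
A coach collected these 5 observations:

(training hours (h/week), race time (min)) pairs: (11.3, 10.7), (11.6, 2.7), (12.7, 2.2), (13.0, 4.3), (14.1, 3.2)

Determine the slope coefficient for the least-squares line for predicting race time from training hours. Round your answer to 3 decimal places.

n = 5, Σx = 62.7, Σy = 23.1, Σxy = 281.19, Σx² = 791.35
Sxx = Σx² − (Σx)²/n = 791.35 − 786.258 = 5.092
Sxy = Σxy − (Σx)(Σy)/n = 281.19 − 289.674 = -8.484
b = Sxy/Sxx = -8.484/5.092 = -1.666143

-1.666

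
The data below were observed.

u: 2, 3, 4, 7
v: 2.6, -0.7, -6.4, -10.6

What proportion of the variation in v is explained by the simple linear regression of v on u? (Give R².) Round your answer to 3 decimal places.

0.909

n = 4, Σx = 16, Σy = -15.1, Σxy = -96.7, Σx² = 78, Σy² = 160.57
Sxx = Σx² − (Σx)²/n = 78 − 64 = 14
Sxy = Σxy − (Σx)(Σy)/n = -96.7 − (-60.4) = -36.3
Syy = Σy² − (Σy)²/n = 160.57 − 57.0025 = 103.5675
R² = Sxy²/(Sxx·Syy) = (-36.3)²/(14·103.5675) = 0.908786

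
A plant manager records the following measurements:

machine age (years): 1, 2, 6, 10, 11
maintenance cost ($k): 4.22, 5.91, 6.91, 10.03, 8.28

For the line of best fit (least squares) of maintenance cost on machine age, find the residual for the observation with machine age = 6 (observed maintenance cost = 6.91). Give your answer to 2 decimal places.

n = 5, Σx = 30, Σy = 35.35, Σxy = 248.88, Σx² = 262
Sxx = Σx² − (Σx)²/n = 262 − 180 = 82
Sxy = Σxy − (Σx)(Σy)/n = 248.88 − 212.1 = 36.78
b = Sxy/Sxx = 36.78/82 = 0.448537
a = ȳ − b·x̄ = 7.07 − 0.448537·6 = 4.378780
ŷ(6) = 4.378780 + 0.448537·6 = 7.07
residual = y − ŷ = 6.91 − 7.07 = -0.16

-0.16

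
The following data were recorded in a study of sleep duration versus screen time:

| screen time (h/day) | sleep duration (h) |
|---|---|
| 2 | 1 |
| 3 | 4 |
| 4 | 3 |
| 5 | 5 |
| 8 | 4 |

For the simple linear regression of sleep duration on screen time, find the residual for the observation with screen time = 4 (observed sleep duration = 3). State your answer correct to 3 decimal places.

n = 5, Σx = 22, Σy = 17, Σxy = 83, Σx² = 118
Sxx = Σx² − (Σx)²/n = 118 − 96.8 = 21.2
Sxy = Σxy − (Σx)(Σy)/n = 83 − 74.8 = 8.2
b = Sxy/Sxx = 8.2/21.2 = 0.386792
a = ȳ − b·x̄ = 3.4 − 0.386792·4.4 = 1.698113
ŷ(4) = 1.698113 + 0.386792·4 = 3.245283
residual = y − ŷ = 3 − 3.245283 = -0.245283

-0.245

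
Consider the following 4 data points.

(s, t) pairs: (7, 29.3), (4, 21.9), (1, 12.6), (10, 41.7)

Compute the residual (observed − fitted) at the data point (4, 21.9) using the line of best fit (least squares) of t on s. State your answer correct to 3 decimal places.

n = 4, Σx = 22, Σy = 105.5, Σxy = 722.3, Σx² = 166
Sxx = Σx² − (Σx)²/n = 166 − 121 = 45
Sxy = Σxy − (Σx)(Σy)/n = 722.3 − 580.25 = 142.05
b = Sxy/Sxx = 142.05/45 = 3.156667
a = ȳ − b·x̄ = 26.375 − 3.156667·5.5 = 9.013333
ŷ(4) = 9.013333 + 3.156667·4 = 21.64
residual = y − ŷ = 21.9 − 21.64 = 0.26

0.260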